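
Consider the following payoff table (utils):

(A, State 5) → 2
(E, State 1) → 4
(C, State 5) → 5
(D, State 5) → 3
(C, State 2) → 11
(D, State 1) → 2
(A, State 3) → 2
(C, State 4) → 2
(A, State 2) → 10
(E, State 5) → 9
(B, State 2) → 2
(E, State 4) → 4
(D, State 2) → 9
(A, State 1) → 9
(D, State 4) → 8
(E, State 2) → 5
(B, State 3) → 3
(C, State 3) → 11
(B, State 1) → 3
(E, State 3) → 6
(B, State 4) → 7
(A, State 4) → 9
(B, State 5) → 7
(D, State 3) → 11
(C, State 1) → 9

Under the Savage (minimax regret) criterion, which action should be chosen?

Column bests: State 1=9, State 2=11, State 3=11, State 4=9, State 5=9.
A regrets: 0, 1, 9, 0, 7 → max 9
B regrets: 6, 9, 8, 2, 2 → max 9
C regrets: 0, 0, 0, 7, 4 → max 7
D regrets: 7, 2, 0, 1, 6 → max 7
E regrets: 5, 6, 5, 5, 0 → max 6
Smallest max regret = 6 → E.

E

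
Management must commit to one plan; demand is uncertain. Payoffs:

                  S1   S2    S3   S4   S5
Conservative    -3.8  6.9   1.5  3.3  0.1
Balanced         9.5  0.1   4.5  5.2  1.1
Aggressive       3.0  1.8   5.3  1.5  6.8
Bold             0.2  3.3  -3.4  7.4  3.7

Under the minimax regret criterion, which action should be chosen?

Column bests: S1=9.5, S2=6.9, S3=5.3, S4=7.4, S5=6.8.
Conservative regrets: 13.3, 0.0, 3.8, 4.1, 6.7 → max 13.3
Balanced regrets: 0.0, 6.8, 0.8, 2.2, 5.7 → max 6.8
Aggressive regrets: 6.5, 5.1, 0.0, 5.9, 0.0 → max 6.5
Bold regrets: 9.3, 3.6, 8.7, 0.0, 3.1 → max 9.3
Smallest max regret = 6.5 → Aggressive.

Aggressive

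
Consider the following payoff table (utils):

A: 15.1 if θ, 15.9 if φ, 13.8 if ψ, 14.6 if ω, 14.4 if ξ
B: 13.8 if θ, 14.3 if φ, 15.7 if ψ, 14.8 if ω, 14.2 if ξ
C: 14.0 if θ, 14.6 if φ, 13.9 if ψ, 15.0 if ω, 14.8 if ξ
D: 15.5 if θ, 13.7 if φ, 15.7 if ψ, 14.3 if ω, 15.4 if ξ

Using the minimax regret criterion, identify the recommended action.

B

Column bests: θ=15.5, φ=15.9, ψ=15.7, ω=15.0, ξ=15.4.
A regrets: 0.4, 0.0, 1.9, 0.4, 1.0 → max 1.9
B regrets: 1.7, 1.6, 0.0, 0.2, 1.2 → max 1.7
C regrets: 1.5, 1.3, 1.8, 0.0, 0.6 → max 1.8
D regrets: 0.0, 2.2, 0.0, 0.7, 0.0 → max 2.2
Smallest max regret = 1.7 → B.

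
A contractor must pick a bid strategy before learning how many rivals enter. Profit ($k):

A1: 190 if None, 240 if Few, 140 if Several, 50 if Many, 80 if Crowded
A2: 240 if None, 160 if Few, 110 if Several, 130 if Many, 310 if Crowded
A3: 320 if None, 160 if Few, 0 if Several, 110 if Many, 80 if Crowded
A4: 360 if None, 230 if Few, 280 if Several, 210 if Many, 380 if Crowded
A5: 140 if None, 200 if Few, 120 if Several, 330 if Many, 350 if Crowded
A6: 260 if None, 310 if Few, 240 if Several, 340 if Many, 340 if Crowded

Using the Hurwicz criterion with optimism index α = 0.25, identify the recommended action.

A6

A1: 0.25·240 + 0.75·50 = 97.5
A2: 0.25·310 + 0.75·110 = 160
A3: 0.25·320 + 0.75·0 = 80
A4: 0.25·380 + 0.75·210 = 252.5
A5: 0.25·350 + 0.75·120 = 177.5
A6: 0.25·340 + 0.75·240 = 265
Highest Hurwicz score = 265 → A6.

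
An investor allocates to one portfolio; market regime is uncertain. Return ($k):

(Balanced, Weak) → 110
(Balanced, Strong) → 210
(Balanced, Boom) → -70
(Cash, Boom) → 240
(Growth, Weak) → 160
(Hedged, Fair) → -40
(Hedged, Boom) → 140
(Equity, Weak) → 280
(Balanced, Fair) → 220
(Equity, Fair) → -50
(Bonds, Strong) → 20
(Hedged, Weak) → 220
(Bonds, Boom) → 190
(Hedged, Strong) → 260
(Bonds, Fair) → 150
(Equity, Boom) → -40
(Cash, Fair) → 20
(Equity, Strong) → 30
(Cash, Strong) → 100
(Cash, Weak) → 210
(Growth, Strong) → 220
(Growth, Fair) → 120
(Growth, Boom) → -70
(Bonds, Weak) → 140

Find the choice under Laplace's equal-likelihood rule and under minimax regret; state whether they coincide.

Row averages: Equity=55, Hedged=145, Cash=142.5, Bonds=125, Growth=107.5, Balanced=117.5
Highest average = 145 → Hedged.
Column bests: Weak=280, Fair=220, Strong=260, Boom=240.
Equity regrets: 0, 270, 230, 280 → max 280
Hedged regrets: 60, 260, 0, 100 → max 260
Cash regrets: 70, 200, 160, 0 → max 200
Bonds regrets: 140, 70, 240, 50 → max 240
Growth regrets: 120, 100, 40, 310 → max 310
Balanced regrets: 170, 0, 50, 310 → max 310
Smallest max regret = 200 → Cash.

laplace → Hedged; minimax regret → Cash (disagree)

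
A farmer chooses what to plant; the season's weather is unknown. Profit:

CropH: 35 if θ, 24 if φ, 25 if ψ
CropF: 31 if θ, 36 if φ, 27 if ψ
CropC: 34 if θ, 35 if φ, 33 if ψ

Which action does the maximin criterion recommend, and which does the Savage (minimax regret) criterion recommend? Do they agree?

Row minima: CropH=24, CropF=27, CropC=33
Best worst-case = 33 → CropC.
Column bests: θ=35, φ=36, ψ=33.
CropH regrets: 0, 12, 8 → max 12
CropF regrets: 4, 0, 6 → max 6
CropC regrets: 1, 1, 0 → max 1
Smallest max regret = 1 → CropC.

maximin → CropC; minimax regret → CropC (agree)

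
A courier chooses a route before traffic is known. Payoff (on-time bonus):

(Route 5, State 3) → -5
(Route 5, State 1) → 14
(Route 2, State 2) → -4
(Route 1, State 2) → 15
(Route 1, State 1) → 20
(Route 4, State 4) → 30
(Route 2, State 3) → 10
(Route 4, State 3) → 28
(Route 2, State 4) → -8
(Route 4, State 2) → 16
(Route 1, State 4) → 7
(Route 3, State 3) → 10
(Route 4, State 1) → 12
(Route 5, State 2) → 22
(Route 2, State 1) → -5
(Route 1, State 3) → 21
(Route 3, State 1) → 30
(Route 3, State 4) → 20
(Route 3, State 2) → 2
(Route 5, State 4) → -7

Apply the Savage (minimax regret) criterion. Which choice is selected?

Route 4

Column bests: State 1=30, State 2=22, State 3=28, State 4=30.
Route 1 regrets: 10, 7, 7, 23 → max 23
Route 2 regrets: 35, 26, 18, 38 → max 38
Route 3 regrets: 0, 20, 18, 10 → max 20
Route 4 regrets: 18, 6, 0, 0 → max 18
Route 5 regrets: 16, 0, 33, 37 → max 37
Smallest max regret = 18 → Route 4.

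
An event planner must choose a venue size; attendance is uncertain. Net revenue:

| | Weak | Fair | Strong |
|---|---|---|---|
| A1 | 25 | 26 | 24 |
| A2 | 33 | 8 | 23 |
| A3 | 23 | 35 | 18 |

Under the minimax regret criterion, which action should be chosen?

Column bests: Weak=33, Fair=35, Strong=24.
A1 regrets: 8, 9, 0 → max 9
A2 regrets: 0, 27, 1 → max 27
A3 regrets: 10, 0, 6 → max 10
Smallest max regret = 9 → A1.

A1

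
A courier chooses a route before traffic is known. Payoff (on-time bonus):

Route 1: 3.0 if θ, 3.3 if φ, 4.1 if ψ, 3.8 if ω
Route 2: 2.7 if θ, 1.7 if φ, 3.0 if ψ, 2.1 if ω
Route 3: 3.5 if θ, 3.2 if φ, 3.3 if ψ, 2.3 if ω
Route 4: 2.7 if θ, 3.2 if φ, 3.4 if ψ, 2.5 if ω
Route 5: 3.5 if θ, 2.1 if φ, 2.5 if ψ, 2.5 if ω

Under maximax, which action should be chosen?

Route 1

Row maxima: Route 1=4.1, Route 2=3.0, Route 3=3.5, Route 4=3.4, Route 5=3.5
Best best-case = 4.1 → Route 1.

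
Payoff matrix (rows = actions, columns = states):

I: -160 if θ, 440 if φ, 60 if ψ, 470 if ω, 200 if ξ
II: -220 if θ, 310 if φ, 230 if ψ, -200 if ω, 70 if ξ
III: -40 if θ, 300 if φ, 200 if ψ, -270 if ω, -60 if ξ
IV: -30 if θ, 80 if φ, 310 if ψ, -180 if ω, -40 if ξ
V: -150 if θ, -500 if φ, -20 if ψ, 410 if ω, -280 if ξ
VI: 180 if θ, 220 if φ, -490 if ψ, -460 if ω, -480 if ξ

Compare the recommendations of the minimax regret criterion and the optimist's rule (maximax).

minimax regret → I; maximax → I (agree)

Column bests: θ=180, φ=440, ψ=310, ω=470, ξ=200.
I regrets: 340, 0, 250, 0, 0 → max 340
II regrets: 400, 130, 80, 670, 130 → max 670
III regrets: 220, 140, 110, 740, 260 → max 740
IV regrets: 210, 360, 0, 650, 240 → max 650
V regrets: 330, 940, 330, 60, 480 → max 940
VI regrets: 0, 220, 800, 930, 680 → max 930
Smallest max regret = 340 → I.
Row maxima: I=470, II=310, III=300, IV=310, V=410, VI=220
Best best-case = 470 → I.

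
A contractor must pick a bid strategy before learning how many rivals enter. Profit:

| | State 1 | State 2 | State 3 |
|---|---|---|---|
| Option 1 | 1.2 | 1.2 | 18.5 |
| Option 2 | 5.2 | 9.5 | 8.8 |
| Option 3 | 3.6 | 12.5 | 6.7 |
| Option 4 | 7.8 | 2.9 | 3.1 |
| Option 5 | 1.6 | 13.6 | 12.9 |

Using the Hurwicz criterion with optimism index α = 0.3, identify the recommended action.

Option 1: 0.3·18.5 + 0.7·1.2 = 6.39
Option 2: 0.3·9.5 + 0.7·5.2 = 6.49
Option 3: 0.3·12.5 + 0.7·3.6 = 6.27
Option 4: 0.3·7.8 + 0.7·2.9 = 4.37
Option 5: 0.3·13.6 + 0.7·1.6 = 5.2
Highest Hurwicz score = 6.49 → Option 2.

Option 2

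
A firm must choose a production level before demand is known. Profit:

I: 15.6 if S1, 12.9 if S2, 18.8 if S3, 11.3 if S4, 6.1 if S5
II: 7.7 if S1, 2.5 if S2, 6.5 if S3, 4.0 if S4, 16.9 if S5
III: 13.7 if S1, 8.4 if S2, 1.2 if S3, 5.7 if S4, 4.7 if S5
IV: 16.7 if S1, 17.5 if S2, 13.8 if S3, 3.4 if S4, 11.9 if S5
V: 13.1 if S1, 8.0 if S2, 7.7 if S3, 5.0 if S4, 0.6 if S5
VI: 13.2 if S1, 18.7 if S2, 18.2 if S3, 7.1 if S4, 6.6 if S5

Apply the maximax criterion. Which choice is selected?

Row maxima: I=18.8, II=16.9, III=13.7, IV=17.5, V=13.1, VI=18.7
Best best-case = 18.8 → I.

I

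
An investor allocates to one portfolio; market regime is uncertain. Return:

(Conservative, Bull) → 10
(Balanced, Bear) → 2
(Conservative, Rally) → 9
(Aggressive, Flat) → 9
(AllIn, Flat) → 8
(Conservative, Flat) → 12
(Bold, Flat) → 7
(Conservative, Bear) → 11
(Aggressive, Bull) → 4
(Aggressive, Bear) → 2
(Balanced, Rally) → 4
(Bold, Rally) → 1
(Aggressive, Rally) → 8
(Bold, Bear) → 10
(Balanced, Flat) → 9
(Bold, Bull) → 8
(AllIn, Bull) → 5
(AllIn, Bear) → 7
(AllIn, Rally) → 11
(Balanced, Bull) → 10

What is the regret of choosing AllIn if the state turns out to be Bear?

4

Best payoff under Bear is 11.
Regret = 11 − 7 = 4.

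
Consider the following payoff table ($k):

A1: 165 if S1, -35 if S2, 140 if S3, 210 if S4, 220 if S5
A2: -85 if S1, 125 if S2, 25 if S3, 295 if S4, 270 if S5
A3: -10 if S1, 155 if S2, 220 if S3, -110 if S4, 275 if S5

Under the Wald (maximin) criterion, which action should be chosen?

Row minima: A1=-35, A2=-85, A3=-110
Best worst-case = -35 → A1.

A1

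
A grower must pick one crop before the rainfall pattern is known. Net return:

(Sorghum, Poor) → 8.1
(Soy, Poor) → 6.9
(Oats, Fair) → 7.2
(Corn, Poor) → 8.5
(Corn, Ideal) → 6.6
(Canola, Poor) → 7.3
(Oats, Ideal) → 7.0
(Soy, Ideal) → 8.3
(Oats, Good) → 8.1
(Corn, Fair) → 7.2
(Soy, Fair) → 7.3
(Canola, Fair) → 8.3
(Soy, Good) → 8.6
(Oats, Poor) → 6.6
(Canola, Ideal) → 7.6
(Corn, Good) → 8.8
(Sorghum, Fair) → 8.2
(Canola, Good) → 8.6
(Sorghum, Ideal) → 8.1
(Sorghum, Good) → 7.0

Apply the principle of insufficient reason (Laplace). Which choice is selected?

Row averages: Corn=7.775, Sorghum=7.85, Soy=7.775, Canola=7.95, Oats=7.225
Highest average = 7.95 → Canola.

Canola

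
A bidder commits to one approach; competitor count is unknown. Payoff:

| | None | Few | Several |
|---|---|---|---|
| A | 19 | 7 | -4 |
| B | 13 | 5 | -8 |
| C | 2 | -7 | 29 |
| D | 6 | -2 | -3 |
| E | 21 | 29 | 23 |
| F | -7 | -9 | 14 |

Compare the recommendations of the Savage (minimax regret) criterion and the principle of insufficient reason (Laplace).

minimax regret → E; laplace → E (agree)

Column bests: None=21, Few=29, Several=29.
A regrets: 2, 22, 33 → max 33
B regrets: 8, 24, 37 → max 37
C regrets: 19, 36, 0 → max 36
D regrets: 15, 31, 32 → max 32
E regrets: 0, 0, 6 → max 6
F regrets: 28, 38, 15 → max 38
Smallest max regret = 6 → E.
Row averages: A=22/3, B=10/3, C=8, D=1/3, E=73/3, F=-2/3
Highest average = 73/3 → E.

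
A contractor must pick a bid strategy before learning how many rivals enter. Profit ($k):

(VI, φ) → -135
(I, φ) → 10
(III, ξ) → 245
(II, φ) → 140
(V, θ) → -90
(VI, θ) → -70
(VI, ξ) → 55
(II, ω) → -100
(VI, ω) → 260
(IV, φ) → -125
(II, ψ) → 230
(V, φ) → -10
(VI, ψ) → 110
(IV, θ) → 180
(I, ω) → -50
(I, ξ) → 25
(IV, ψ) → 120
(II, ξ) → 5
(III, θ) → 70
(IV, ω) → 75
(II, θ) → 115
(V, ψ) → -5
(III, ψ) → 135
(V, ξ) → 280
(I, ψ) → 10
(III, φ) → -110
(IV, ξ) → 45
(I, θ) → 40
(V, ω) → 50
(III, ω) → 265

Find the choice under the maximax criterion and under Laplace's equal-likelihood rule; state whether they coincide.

Row maxima: I=40, II=230, III=265, IV=180, V=280, VI=260
Best best-case = 280 → V.
Row averages: I=7, II=78, III=121, IV=59, V=45, VI=44
Highest average = 121 → III.

maximax → V; laplace → III (disagree)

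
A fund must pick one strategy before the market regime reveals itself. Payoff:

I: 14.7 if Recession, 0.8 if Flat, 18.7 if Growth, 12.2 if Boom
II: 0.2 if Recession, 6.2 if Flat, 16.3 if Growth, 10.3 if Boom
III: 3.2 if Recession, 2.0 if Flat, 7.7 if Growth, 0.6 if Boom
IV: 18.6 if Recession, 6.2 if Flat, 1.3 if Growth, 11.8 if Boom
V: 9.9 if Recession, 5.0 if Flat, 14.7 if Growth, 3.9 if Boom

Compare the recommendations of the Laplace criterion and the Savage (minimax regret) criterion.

Row averages: I=11.6, II=8.25, III=3.375, IV=9.475, V=8.375
Highest average = 11.6 → I.
Column bests: Recession=18.6, Flat=6.2, Growth=18.7, Boom=12.2.
I regrets: 3.9, 5.4, 0.0, 0.0 → max 5.4
II regrets: 18.4, 0.0, 2.4, 1.9 → max 18.4
III regrets: 15.4, 4.2, 11.0, 11.6 → max 15.4
IV regrets: 0.0, 0.0, 17.4, 0.4 → max 17.4
V regrets: 8.7, 1.2, 4.0, 8.3 → max 8.7
Smallest max regret = 5.4 → I.

laplace → I; minimax regret → I (agree)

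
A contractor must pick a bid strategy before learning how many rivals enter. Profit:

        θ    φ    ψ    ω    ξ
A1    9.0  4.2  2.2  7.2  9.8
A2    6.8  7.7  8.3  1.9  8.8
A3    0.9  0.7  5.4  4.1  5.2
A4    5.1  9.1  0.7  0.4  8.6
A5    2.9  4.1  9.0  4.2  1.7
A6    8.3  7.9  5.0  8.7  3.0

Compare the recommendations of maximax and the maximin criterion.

Row maxima: A1=9.8, A2=8.8, A3=5.4, A4=9.1, A5=9.0, A6=8.7
Best best-case = 9.8 → A1.
Row minima: A1=2.2, A2=1.9, A3=0.7, A4=0.4, A5=1.7, A6=3.0
Best worst-case = 3.0 → A6.

maximax → A1; maximin → A6 (disagree)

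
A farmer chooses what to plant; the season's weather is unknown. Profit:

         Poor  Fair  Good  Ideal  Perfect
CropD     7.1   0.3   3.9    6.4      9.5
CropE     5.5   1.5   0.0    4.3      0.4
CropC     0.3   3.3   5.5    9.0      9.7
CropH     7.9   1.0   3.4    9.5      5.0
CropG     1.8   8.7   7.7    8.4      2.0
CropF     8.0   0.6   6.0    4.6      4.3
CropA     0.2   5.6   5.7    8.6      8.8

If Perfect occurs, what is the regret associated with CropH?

4.7

Best payoff under Perfect is 9.7.
Regret = 9.7 − 5.0 = 4.7.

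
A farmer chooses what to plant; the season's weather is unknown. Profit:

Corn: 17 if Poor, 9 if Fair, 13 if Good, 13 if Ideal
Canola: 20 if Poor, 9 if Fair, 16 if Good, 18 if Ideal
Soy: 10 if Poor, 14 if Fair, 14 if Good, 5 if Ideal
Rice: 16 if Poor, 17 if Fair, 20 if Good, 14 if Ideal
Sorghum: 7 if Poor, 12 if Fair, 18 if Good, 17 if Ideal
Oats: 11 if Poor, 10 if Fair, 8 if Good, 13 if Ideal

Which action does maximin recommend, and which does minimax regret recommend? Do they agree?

maximin → Rice; minimax regret → Rice (agree)

Row minima: Corn=9, Canola=9, Soy=5, Rice=14, Sorghum=7, Oats=8
Best worst-case = 14 → Rice.
Column bests: Poor=20, Fair=17, Good=20, Ideal=18.
Corn regrets: 3, 8, 7, 5 → max 8
Canola regrets: 0, 8, 4, 0 → max 8
Soy regrets: 10, 3, 6, 13 → max 13
Rice regrets: 4, 0, 0, 4 → max 4
Sorghum regrets: 13, 5, 2, 1 → max 13
Oats regrets: 9, 7, 12, 5 → max 12
Smallest max regret = 4 → Rice.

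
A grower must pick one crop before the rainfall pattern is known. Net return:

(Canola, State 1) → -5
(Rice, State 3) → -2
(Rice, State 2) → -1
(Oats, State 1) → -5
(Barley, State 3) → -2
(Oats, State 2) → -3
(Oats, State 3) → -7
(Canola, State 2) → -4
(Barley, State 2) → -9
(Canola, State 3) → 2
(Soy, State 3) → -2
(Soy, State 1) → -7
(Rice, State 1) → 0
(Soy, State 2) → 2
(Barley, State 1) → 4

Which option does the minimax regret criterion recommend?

Rice

Column bests: State 1=4, State 2=2, State 3=2.
Canola regrets: 9, 6, 0 → max 9
Rice regrets: 4, 3, 4 → max 4
Soy regrets: 11, 0, 4 → max 11
Oats regrets: 9, 5, 9 → max 9
Barley regrets: 0, 11, 4 → max 11
Smallest max regret = 4 → Rice.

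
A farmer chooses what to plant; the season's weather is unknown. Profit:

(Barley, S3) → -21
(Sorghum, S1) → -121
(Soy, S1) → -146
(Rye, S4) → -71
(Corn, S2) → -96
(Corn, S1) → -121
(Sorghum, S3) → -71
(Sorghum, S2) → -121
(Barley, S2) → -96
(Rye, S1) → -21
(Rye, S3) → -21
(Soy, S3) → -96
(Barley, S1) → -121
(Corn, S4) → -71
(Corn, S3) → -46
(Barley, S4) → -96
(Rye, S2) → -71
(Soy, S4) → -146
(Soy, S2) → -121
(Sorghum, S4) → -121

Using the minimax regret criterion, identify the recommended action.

Column bests: S1=-21, S2=-71, S3=-21, S4=-71.
Soy regrets: 125, 50, 75, 75 → max 125
Barley regrets: 100, 25, 0, 25 → max 100
Sorghum regrets: 100, 50, 50, 50 → max 100
Corn regrets: 100, 25, 25, 0 → max 100
Rye regrets: 0, 0, 0, 0 → max 0
Smallest max regret = 0 → Rye.

Rye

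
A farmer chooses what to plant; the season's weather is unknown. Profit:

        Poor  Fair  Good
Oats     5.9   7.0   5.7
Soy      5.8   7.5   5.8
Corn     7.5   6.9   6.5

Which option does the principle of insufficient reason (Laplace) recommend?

Row averages: Oats=6.2, Soy=191/30, Corn=209/30
Highest average = 209/30 → Corn.

Corn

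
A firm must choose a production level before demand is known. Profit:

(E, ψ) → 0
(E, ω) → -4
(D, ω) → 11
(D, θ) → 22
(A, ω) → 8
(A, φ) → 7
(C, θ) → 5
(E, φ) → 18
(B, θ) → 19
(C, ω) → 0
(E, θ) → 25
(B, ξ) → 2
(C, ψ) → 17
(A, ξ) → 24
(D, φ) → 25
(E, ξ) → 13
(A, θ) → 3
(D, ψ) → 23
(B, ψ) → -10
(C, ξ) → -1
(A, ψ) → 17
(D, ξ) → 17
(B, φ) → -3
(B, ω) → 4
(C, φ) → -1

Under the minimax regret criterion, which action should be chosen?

D

Column bests: θ=25, φ=25, ψ=23, ω=11, ξ=24.
A regrets: 22, 18, 6, 3, 0 → max 22
B regrets: 6, 28, 33, 7, 22 → max 33
C regrets: 20, 26, 6, 11, 25 → max 26
D regrets: 3, 0, 0, 0, 7 → max 7
E regrets: 0, 7, 23, 15, 11 → max 23
Smallest max regret = 7 → D.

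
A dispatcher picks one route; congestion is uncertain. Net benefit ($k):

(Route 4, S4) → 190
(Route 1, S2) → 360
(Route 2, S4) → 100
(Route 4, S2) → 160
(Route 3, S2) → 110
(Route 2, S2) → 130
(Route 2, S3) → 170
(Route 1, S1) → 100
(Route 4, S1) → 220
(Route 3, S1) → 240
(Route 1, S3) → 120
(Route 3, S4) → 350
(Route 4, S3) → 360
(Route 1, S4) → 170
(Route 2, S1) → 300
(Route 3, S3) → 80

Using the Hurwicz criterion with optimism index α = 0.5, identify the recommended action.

Route 1: 0.5·360 + 0.5·100 = 230
Route 2: 0.5·300 + 0.5·100 = 200
Route 3: 0.5·350 + 0.5·80 = 215
Route 4: 0.5·360 + 0.5·160 = 260
Highest Hurwicz score = 260 → Route 4.

Route 4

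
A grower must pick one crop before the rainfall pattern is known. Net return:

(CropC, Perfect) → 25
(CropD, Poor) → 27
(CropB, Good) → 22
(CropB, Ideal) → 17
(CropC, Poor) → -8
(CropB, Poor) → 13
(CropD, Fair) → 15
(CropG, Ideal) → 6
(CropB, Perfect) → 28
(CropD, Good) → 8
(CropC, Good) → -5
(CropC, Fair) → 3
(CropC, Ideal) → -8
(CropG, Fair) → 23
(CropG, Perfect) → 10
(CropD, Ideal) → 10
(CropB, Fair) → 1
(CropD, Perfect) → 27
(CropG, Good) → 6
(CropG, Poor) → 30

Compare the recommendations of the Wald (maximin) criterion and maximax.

maximin → CropD; maximax → CropG (disagree)

Row minima: CropD=8, CropG=6, CropB=1, CropC=-8
Best worst-case = 8 → CropD.
Row maxima: CropD=27, CropG=30, CropB=28, CropC=25
Best best-case = 30 → CropG.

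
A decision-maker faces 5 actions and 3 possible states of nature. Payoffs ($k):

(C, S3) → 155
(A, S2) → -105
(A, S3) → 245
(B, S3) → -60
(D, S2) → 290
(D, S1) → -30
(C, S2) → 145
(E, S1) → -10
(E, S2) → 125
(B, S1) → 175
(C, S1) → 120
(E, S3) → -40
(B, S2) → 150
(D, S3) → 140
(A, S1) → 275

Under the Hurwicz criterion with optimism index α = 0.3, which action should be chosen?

C

A: 0.3·275 + 0.7·(-105) = 9
B: 0.3·175 + 0.7·(-60) = 10.5
C: 0.3·155 + 0.7·120 = 130.5
D: 0.3·290 + 0.7·(-30) = 66
E: 0.3·125 + 0.7·(-40) = 9.5
Highest Hurwicz score = 130.5 → C.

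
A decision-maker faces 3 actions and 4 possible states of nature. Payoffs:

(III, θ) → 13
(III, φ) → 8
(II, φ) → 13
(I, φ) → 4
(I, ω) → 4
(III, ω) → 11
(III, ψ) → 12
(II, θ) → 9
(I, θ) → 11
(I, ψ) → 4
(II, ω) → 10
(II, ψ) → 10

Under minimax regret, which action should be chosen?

II

Column bests: θ=13, φ=13, ψ=12, ω=11.
I regrets: 2, 9, 8, 7 → max 9
II regrets: 4, 0, 2, 1 → max 4
III regrets: 0, 5, 0, 0 → max 5
Smallest max regret = 4 → II.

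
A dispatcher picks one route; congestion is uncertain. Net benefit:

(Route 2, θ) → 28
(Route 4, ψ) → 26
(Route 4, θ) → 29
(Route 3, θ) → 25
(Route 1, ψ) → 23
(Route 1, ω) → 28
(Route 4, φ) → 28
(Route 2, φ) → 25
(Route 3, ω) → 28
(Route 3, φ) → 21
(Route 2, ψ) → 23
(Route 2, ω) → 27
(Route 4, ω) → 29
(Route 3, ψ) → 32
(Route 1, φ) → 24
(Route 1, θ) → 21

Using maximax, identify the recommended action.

Row maxima: Route 1=28, Route 2=28, Route 3=32, Route 4=29
Best best-case = 32 → Route 3.

Route 3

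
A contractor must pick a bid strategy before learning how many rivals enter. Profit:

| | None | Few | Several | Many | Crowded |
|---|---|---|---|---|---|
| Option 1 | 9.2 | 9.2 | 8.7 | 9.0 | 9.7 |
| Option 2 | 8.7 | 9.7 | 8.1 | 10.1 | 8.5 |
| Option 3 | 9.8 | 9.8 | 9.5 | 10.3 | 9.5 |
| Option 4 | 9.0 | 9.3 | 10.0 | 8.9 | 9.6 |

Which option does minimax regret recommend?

Column bests: None=9.8, Few=9.8, Several=10.0, Many=10.3, Crowded=9.7.
Option 1 regrets: 0.6, 0.6, 1.3, 1.3, 0.0 → max 1.3
Option 2 regrets: 1.1, 0.1, 1.9, 0.2, 1.2 → max 1.9
Option 3 regrets: 0.0, 0.0, 0.5, 0.0, 0.2 → max 0.5
Option 4 regrets: 0.8, 0.5, 0.0, 1.4, 0.1 → max 1.4
Smallest max regret = 0.5 → Option 3.

Option 3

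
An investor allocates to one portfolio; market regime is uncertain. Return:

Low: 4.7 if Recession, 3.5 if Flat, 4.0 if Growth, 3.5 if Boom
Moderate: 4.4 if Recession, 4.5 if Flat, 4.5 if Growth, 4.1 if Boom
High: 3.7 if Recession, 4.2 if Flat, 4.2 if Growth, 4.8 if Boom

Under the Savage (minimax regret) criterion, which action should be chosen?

Column bests: Recession=4.7, Flat=4.5, Growth=4.5, Boom=4.8.
Low regrets: 0.0, 1.0, 0.5, 1.3 → max 1.3
Moderate regrets: 0.3, 0.0, 0.0, 0.7 → max 0.7
High regrets: 1.0, 0.3, 0.3, 0.0 → max 1.0
Smallest max regret = 0.7 → Moderate.

Moderate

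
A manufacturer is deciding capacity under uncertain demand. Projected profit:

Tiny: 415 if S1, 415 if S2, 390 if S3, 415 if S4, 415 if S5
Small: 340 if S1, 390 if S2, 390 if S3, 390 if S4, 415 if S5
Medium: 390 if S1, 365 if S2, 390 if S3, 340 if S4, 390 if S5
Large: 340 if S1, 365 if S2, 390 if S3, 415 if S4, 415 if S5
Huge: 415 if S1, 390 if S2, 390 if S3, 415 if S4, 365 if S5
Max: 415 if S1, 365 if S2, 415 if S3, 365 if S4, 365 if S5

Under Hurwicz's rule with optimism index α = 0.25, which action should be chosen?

Tiny

Tiny: 0.25·415 + 0.75·390 = 396.25
Small: 0.25·415 + 0.75·340 = 358.75
Medium: 0.25·390 + 0.75·340 = 352.5
Large: 0.25·415 + 0.75·340 = 358.75
Huge: 0.25·415 + 0.75·365 = 377.5
Max: 0.25·415 + 0.75·365 = 377.5
Highest Hurwicz score = 396.25 → Tiny.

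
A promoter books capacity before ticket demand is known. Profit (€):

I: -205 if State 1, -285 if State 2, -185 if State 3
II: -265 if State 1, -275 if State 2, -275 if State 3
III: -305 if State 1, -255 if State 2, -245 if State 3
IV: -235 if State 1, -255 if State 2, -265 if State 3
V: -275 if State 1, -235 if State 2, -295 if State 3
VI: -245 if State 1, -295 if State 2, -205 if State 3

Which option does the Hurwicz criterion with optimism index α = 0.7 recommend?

I

I: 0.7·(-185) + 0.3·(-285) = -215
II: 0.7·(-265) + 0.3·(-275) = -268
III: 0.7·(-245) + 0.3·(-305) = -263
IV: 0.7·(-235) + 0.3·(-265) = -244
V: 0.7·(-235) + 0.3·(-295) = -253
VI: 0.7·(-205) + 0.3·(-295) = -232
Highest Hurwicz score = -215 → I.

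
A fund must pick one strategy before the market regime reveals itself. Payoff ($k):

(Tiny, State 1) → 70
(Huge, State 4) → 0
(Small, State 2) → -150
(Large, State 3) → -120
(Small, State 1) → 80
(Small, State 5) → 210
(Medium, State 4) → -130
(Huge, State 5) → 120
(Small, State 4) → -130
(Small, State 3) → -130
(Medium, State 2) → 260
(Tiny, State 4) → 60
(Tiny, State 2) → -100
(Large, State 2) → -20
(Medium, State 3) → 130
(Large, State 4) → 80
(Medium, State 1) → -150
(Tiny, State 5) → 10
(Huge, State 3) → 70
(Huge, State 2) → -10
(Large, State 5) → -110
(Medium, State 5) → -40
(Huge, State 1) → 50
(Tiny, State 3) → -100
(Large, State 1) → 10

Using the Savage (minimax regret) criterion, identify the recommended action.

Medium

Column bests: State 1=80, State 2=260, State 3=130, State 4=80, State 5=210.
Tiny regrets: 10, 360, 230, 20, 200 → max 360
Small regrets: 0, 410, 260, 210, 0 → max 410
Medium regrets: 230, 0, 0, 210, 250 → max 250
Large regrets: 70, 280, 250, 0, 320 → max 320
Huge regrets: 30, 270, 60, 80, 90 → max 270
Smallest max regret = 250 → Medium.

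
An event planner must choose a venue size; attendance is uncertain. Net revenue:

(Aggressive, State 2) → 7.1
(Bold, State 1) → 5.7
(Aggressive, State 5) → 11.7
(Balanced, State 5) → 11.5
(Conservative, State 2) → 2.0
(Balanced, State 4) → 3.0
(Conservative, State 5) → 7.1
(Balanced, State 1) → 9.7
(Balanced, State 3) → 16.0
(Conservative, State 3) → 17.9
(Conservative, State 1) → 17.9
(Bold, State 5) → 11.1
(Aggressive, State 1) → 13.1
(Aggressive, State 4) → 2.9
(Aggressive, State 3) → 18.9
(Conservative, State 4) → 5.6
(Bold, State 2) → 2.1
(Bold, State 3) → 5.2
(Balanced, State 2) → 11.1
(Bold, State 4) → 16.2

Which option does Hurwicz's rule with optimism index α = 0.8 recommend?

Aggressive

Conservative: 0.8·17.9 + 0.2·2.0 = 14.72
Balanced: 0.8·16.0 + 0.2·3.0 = 13.4
Aggressive: 0.8·18.9 + 0.2·2.9 = 15.7
Bold: 0.8·16.2 + 0.2·2.1 = 13.38
Highest Hurwicz score = 15.7 → Aggressive.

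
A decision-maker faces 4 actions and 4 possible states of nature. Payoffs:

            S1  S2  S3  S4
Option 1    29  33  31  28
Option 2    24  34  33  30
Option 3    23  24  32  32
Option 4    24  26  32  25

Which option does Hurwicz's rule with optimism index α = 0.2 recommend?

Option 1

Option 1: 0.2·33 + 0.8·28 = 29
Option 2: 0.2·34 + 0.8·24 = 26
Option 3: 0.2·32 + 0.8·23 = 24.8
Option 4: 0.2·32 + 0.8·24 = 25.6
Highest Hurwicz score = 29 → Option 1.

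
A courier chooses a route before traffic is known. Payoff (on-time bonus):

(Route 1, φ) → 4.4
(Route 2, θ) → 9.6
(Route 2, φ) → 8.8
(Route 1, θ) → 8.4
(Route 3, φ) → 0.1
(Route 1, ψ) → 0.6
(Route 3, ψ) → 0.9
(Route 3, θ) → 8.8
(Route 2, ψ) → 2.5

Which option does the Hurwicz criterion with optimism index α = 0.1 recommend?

Route 1: 0.1·8.4 + 0.9·0.6 = 1.38
Route 2: 0.1·9.6 + 0.9·2.5 = 3.21
Route 3: 0.1·8.8 + 0.9·0.1 = 0.97
Highest Hurwicz score = 3.21 → Route 2.

Route 2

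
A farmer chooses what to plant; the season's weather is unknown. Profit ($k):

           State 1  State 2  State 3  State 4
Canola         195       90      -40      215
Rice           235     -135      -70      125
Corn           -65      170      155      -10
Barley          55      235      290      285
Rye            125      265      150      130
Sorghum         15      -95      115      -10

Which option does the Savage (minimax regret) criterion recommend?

Rye

Column bests: State 1=235, State 2=265, State 3=290, State 4=285.
Canola regrets: 40, 175, 330, 70 → max 330
Rice regrets: 0, 400, 360, 160 → max 400
Corn regrets: 300, 95, 135, 295 → max 300
Barley regrets: 180, 30, 0, 0 → max 180
Rye regrets: 110, 0, 140, 155 → max 155
Sorghum regrets: 220, 360, 175, 295 → max 360
Smallest max regret = 155 → Rye.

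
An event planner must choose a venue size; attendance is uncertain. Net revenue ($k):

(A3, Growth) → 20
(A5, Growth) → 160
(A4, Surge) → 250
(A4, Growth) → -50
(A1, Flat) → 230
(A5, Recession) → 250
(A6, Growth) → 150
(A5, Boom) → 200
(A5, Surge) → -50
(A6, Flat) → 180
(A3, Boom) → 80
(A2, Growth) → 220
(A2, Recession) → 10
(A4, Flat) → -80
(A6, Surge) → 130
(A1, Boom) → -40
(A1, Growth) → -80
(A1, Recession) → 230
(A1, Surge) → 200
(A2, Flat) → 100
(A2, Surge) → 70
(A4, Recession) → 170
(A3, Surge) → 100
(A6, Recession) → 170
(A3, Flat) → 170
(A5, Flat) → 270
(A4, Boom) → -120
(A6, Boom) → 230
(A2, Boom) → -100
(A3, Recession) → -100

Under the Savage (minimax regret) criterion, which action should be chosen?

A6

Column bests: Recession=250, Flat=270, Growth=220, Boom=230, Surge=250.
A1 regrets: 20, 40, 300, 270, 50 → max 300
A2 regrets: 240, 170, 0, 330, 180 → max 330
A3 regrets: 350, 100, 200, 150, 150 → max 350
A4 regrets: 80, 350, 270, 350, 0 → max 350
A5 regrets: 0, 0, 60, 30, 300 → max 300
A6 regrets: 80, 90, 70, 0, 120 → max 120
Smallest max regret = 120 → A6.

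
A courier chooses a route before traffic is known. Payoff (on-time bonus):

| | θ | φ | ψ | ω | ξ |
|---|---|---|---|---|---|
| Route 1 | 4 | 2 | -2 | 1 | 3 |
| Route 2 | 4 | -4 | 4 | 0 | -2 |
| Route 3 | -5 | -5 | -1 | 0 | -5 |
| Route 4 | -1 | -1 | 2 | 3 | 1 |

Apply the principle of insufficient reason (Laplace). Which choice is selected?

Row averages: Route 1=1.6, Route 2=0.4, Route 3=-3.2, Route 4=0.8
Highest average = 1.6 → Route 1.

Route 1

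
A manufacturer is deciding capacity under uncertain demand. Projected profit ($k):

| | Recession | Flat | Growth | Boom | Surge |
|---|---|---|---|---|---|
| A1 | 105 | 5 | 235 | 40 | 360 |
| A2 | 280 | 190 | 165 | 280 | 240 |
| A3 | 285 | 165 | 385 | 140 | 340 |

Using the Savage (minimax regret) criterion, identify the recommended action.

A3

Column bests: Recession=285, Flat=190, Growth=385, Boom=280, Surge=360.
A1 regrets: 180, 185, 150, 240, 0 → max 240
A2 regrets: 5, 0, 220, 0, 120 → max 220
A3 regrets: 0, 25, 0, 140, 20 → max 140
Smallest max regret = 140 → A3.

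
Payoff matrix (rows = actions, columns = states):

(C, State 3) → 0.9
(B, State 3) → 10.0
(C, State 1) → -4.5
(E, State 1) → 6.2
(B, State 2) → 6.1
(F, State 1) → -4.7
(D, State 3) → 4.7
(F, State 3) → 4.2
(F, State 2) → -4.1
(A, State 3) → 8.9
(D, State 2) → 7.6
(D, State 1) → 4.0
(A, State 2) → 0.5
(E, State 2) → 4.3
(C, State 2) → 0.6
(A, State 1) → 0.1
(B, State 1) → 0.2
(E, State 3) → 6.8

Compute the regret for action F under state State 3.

5.8

Best payoff under State 3 is 10.0.
Regret = 10.0 − 4.2 = 5.8.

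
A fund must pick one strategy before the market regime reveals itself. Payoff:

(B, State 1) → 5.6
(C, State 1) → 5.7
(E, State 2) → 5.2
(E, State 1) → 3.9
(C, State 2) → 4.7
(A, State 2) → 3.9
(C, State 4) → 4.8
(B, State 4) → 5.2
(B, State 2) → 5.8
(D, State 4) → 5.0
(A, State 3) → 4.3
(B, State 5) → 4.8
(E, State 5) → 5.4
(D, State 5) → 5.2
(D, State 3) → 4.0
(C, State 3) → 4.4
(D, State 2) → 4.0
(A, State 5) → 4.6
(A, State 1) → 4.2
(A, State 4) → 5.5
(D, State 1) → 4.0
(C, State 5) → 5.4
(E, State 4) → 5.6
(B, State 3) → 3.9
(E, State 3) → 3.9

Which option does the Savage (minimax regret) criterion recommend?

B

Column bests: State 1=5.7, State 2=5.8, State 3=4.4, State 4=5.6, State 5=5.4.
A regrets: 1.5, 1.9, 0.1, 0.1, 0.8 → max 1.9
B regrets: 0.1, 0.0, 0.5, 0.4, 0.6 → max 0.6
C regrets: 0.0, 1.1, 0.0, 0.8, 0.0 → max 1.1
D regrets: 1.7, 1.8, 0.4, 0.6, 0.2 → max 1.8
E regrets: 1.8, 0.6, 0.5, 0.0, 0.0 → max 1.8
Smallest max regret = 0.6 → B.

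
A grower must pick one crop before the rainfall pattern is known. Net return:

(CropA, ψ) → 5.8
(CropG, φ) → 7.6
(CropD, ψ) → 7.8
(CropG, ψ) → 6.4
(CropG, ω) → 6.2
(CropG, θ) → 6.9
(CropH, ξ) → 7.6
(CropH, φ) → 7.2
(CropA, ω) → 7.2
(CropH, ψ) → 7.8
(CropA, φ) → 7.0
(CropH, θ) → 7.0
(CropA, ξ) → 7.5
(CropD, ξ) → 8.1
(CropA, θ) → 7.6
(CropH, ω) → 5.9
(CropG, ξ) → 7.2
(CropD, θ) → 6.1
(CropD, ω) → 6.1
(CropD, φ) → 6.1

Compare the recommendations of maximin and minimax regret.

Row minima: CropD=6.1, CropH=5.9, CropA=5.8, CropG=6.2
Best worst-case = 6.2 → CropG.
Column bests: θ=7.6, φ=7.6, ψ=7.8, ω=7.2, ξ=8.1.
CropD regrets: 1.5, 1.5, 0.0, 1.1, 0.0 → max 1.5
CropH regrets: 0.6, 0.4, 0.0, 1.3, 0.5 → max 1.3
CropA regrets: 0.0, 0.6, 2.0, 0.0, 0.6 → max 2.0
CropG regrets: 0.7, 0.0, 1.4, 1.0, 0.9 → max 1.4
Smallest max regret = 1.3 → CropH.

maximin → CropG; minimax regret → CropH (disagree)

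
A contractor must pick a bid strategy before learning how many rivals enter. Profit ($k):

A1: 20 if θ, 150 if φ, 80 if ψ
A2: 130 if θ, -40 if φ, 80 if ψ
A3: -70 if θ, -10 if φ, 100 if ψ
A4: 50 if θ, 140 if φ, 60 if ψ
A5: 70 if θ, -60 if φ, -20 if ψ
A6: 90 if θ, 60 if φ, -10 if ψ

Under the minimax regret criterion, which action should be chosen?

A4

Column bests: θ=130, φ=150, ψ=100.
A1 regrets: 110, 0, 20 → max 110
A2 regrets: 0, 190, 20 → max 190
A3 regrets: 200, 160, 0 → max 200
A4 regrets: 80, 10, 40 → max 80
A5 regrets: 60, 210, 120 → max 210
A6 regrets: 40, 90, 110 → max 110
Smallest max regret = 80 → A4.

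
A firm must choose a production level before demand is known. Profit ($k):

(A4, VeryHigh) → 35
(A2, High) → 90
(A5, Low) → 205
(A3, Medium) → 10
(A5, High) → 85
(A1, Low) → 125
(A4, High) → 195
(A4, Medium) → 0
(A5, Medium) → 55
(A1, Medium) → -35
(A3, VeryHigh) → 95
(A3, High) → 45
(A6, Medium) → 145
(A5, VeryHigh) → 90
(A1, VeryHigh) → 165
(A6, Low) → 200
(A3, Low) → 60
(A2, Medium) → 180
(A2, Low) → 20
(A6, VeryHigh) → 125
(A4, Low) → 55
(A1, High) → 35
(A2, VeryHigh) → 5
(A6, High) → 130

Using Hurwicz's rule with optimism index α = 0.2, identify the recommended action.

A6

A1: 0.2·165 + 0.8·(-35) = 5
A2: 0.2·180 + 0.8·5 = 40
A3: 0.2·95 + 0.8·10 = 27
A4: 0.2·195 + 0.8·0 = 39
A5: 0.2·205 + 0.8·55 = 85
A6: 0.2·200 + 0.8·125 = 140
Highest Hurwicz score = 140 → A6.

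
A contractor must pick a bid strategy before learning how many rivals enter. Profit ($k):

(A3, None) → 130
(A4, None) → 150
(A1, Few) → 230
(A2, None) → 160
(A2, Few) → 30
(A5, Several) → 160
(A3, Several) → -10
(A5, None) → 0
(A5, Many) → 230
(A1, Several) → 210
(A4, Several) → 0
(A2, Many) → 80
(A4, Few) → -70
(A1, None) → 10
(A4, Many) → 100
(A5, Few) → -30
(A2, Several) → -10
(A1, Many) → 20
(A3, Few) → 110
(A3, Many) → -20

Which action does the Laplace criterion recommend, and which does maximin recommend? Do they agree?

Row averages: A1=117.5, A2=65, A3=52.5, A4=45, A5=90
Highest average = 117.5 → A1.
Row minima: A1=10, A2=-10, A3=-20, A4=-70, A5=-30
Best worst-case = 10 → A1.

laplace → A1; maximin → A1 (agree)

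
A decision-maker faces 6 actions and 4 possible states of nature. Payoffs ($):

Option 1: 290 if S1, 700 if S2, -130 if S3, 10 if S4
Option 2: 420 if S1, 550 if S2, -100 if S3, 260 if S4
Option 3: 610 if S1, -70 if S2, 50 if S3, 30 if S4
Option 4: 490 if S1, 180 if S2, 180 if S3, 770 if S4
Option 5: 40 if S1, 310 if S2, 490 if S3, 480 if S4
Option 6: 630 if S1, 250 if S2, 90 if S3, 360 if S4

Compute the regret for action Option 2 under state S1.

Best payoff under S1 is 630.
Regret = 630 − 420 = 210.

210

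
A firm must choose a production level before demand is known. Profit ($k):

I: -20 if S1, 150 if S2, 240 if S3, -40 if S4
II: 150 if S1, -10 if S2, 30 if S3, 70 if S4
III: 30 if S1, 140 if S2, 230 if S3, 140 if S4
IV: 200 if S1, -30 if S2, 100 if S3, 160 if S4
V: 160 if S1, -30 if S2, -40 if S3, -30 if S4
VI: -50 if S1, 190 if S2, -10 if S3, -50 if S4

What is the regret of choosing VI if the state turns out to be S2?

Best payoff under S2 is 190.
Regret = 190 − 190 = 0.

0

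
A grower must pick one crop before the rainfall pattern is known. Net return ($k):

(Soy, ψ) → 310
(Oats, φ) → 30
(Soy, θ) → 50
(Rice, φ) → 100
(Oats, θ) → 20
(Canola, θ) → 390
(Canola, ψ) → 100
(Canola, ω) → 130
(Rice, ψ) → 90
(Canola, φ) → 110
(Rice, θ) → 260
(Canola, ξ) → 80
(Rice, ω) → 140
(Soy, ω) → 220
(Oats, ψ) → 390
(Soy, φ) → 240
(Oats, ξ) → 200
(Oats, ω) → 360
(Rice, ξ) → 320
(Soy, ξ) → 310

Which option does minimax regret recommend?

Canola

Column bests: θ=390, φ=240, ψ=390, ω=360, ξ=320.
Oats regrets: 370, 210, 0, 0, 120 → max 370
Rice regrets: 130, 140, 300, 220, 0 → max 300
Soy regrets: 340, 0, 80, 140, 10 → max 340
Canola regrets: 0, 130, 290, 230, 240 → max 290
Smallest max regret = 290 → Canola.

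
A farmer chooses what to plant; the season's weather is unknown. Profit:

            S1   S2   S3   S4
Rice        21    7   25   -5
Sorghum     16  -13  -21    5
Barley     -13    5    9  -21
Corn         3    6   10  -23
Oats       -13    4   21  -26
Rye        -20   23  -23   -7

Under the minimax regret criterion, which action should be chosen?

Column bests: S1=21, S2=23, S3=25, S4=5.
Rice regrets: 0, 16, 0, 10 → max 16
Sorghum regrets: 5, 36, 46, 0 → max 46
Barley regrets: 34, 18, 16, 26 → max 34
Corn regrets: 18, 17, 15, 28 → max 28
Oats regrets: 34, 19, 4, 31 → max 34
Rye regrets: 41, 0, 48, 12 → max 48
Smallest max regret = 16 → Rice.

Rice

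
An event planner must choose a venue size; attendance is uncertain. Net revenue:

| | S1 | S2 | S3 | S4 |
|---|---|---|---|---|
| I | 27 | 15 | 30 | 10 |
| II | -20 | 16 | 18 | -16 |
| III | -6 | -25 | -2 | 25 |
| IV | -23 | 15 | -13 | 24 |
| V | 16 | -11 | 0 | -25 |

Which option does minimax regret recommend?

Column bests: S1=27, S2=16, S3=30, S4=25.
I regrets: 0, 1, 0, 15 → max 15
II regrets: 47, 0, 12, 41 → max 47
III regrets: 33, 41, 32, 0 → max 41
IV regrets: 50, 1, 43, 1 → max 50
V regrets: 11, 27, 30, 50 → max 50
Smallest max regret = 15 → I.

I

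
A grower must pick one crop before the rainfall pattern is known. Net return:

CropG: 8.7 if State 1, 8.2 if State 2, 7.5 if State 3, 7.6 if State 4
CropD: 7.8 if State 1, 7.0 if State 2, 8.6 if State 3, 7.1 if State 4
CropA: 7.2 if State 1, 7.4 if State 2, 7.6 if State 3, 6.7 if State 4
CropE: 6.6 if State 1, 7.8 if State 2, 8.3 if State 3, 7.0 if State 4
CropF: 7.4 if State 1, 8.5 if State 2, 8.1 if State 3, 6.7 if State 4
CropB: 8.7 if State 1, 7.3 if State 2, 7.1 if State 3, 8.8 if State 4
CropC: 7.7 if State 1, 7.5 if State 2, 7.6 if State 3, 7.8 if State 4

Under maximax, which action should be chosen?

Row maxima: CropG=8.7, CropD=8.6, CropA=7.6, CropE=8.3, CropF=8.5, CropB=8.8, CropC=7.8
Best best-case = 8.8 → CropB.

CropB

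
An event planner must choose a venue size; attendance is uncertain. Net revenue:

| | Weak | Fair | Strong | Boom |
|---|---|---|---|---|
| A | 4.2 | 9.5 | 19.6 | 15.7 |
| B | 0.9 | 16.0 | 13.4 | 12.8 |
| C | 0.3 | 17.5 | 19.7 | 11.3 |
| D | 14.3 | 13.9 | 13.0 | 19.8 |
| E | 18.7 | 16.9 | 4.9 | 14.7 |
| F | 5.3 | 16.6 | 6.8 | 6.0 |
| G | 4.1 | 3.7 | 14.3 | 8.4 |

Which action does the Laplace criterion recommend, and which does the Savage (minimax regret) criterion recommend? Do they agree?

Row averages: A=12.25, B=10.775, C=12.2, D=15.25, E=13.8, F=8.675, G=7.625
Highest average = 15.25 → D.
Column bests: Weak=18.7, Fair=17.5, Strong=19.7, Boom=19.8.
A regrets: 14.5, 8.0, 0.1, 4.1 → max 14.5
B regrets: 17.8, 1.5, 6.3, 7.0 → max 17.8
C regrets: 18.4, 0.0, 0.0, 8.5 → max 18.4
D regrets: 4.4, 3.6, 6.7, 0.0 → max 6.7
E regrets: 0.0, 0.6, 14.8, 5.1 → max 14.8
F regrets: 13.4, 0.9, 12.9, 13.8 → max 13.8
G regrets: 14.6, 13.8, 5.4, 11.4 → max 14.6
Smallest max regret = 6.7 → D.

laplace → D; minimax regret → D (agree)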